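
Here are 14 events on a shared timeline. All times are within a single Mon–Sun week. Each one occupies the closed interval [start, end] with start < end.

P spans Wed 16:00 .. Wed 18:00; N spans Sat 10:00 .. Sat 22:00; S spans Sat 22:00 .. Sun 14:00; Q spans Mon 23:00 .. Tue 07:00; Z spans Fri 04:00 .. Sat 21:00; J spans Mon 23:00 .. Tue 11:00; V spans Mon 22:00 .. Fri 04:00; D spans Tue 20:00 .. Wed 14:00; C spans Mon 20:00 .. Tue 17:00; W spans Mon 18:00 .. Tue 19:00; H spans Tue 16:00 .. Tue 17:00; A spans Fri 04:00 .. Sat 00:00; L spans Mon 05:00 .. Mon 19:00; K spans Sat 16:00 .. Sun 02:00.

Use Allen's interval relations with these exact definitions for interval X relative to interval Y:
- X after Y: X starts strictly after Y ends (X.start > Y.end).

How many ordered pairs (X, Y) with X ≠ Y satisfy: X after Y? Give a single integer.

67

Checking all 182 ordered pairs for relation 'after'; matching pairs in alphabetical order:
(A, C): A after C ✓
(A, D): A after D ✓
(A, H): A after H ✓
(A, J): A after J ✓
(A, L): A after L ✓
(A, P): A after P ✓
(A, Q): A after Q ✓
(A, W): A after W ✓
(C, L): C after L ✓
(D, C): D after C ✓
(D, H): D after H ✓
(D, J): D after J ✓
(D, L): D after L ✓
(D, Q): D after Q ✓
(D, W): D after W ✓
(H, J): H after J ✓
(H, L): H after L ✓
(H, Q): H after Q ✓
(J, L): J after L ✓
(K, A): K after A ✓
(K, C): K after C ✓
(K, D): K after D ✓
(K, H): K after H ✓
(K, J): K after J ✓
... plus 43 further pairs not listed.
Count: 67.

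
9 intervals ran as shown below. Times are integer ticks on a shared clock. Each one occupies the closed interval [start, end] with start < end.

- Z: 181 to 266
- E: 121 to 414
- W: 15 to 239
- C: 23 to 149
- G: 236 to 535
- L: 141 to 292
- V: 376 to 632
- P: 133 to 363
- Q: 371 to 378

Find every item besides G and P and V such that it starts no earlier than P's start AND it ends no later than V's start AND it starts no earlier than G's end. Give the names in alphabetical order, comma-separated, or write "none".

Conditions: its start is no earlier than P's start (X.start >= 133) AND its end is no later than V's start (X.end <= 376) AND its start is no earlier than G's end (X.start >= 535).
C: start 23 >= 133? ✗; end 149 <= 376? ✓; start 23 >= 535? ✗ → no.
E: start 121 >= 133? ✗; end 414 <= 376? ✗; start 121 >= 535? ✗ → no.
L: start 141 >= 133? ✓; end 292 <= 376? ✓; start 141 >= 535? ✗ → no.
Q: start 371 >= 133? ✓; end 378 <= 376? ✗; start 371 >= 535? ✗ → no.
W: start 15 >= 133? ✗; end 239 <= 376? ✓; start 15 >= 535? ✗ → no.
Z: start 181 >= 133? ✓; end 266 <= 376? ✓; start 181 >= 535? ✗ → no.
Result: none.

none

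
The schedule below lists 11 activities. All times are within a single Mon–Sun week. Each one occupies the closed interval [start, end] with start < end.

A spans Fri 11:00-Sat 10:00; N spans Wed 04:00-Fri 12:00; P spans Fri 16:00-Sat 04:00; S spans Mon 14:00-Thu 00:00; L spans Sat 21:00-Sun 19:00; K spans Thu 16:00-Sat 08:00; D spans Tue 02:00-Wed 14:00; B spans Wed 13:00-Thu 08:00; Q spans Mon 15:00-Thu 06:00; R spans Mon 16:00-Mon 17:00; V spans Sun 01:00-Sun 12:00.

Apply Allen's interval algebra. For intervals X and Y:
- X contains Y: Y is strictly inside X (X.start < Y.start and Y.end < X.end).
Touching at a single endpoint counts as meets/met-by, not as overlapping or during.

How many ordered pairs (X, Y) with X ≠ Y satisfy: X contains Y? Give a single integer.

Checking all 110 ordered pairs for relation 'contains'; matching pairs in alphabetical order:
(A, P): A contains P ✓
(K, P): K contains P ✓
(L, V): L contains V ✓
(N, B): N contains B ✓
(Q, D): Q contains D ✓
(Q, R): Q contains R ✓
(S, D): S contains D ✓
(S, R): S contains R ✓
Count: 8.

8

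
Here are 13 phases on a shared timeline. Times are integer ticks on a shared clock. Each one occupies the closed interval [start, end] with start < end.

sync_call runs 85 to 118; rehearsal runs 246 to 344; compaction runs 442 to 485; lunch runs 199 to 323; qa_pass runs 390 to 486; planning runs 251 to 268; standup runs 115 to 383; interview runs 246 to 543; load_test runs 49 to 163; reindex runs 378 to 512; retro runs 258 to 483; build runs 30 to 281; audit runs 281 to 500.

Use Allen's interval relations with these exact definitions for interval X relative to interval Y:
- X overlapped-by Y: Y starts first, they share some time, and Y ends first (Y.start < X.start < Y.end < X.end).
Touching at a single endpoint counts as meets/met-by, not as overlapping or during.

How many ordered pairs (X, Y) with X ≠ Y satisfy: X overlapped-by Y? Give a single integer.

Checking all 156 ordered pairs for relation 'overlapped-by'; matching pairs in alphabetical order:
(audit, lunch): audit overlapped-by lunch ✓
(audit, rehearsal): audit overlapped-by rehearsal ✓
(audit, retro): audit overlapped-by retro ✓
(audit, standup): audit overlapped-by standup ✓
(compaction, retro): compaction overlapped-by retro ✓
(interview, build): interview overlapped-by build ✓
(interview, lunch): interview overlapped-by lunch ✓
(interview, standup): interview overlapped-by standup ✓
(lunch, build): lunch overlapped-by build ✓
(qa_pass, retro): qa_pass overlapped-by retro ✓
(rehearsal, build): rehearsal overlapped-by build ✓
(rehearsal, lunch): rehearsal overlapped-by lunch ✓
(reindex, audit): reindex overlapped-by audit ✓
(reindex, retro): reindex overlapped-by retro ✓
(reindex, standup): reindex overlapped-by standup ✓
(retro, build): retro overlapped-by build ✓
(retro, lunch): retro overlapped-by lunch ✓
(retro, planning): retro overlapped-by planning ✓
(retro, rehearsal): retro overlapped-by rehearsal ✓
(retro, standup): retro overlapped-by standup ✓
(standup, build): standup overlapped-by build ✓
(standup, load_test): standup overlapped-by load_test ✓
(standup, sync_call): standup overlapped-by sync_call ✓
Count: 23.

23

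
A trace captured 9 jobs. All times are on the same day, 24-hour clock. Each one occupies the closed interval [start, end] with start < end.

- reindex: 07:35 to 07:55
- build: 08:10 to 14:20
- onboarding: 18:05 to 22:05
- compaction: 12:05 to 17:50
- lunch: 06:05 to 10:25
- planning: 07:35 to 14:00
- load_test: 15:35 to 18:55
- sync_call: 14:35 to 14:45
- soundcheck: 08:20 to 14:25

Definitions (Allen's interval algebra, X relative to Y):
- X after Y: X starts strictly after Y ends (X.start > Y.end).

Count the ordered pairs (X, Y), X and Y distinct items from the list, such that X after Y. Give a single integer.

Checking all 72 ordered pairs for relation 'after'; matching pairs in alphabetical order:
(build, reindex): build after reindex ✓
(compaction, lunch): compaction after lunch ✓
(compaction, reindex): compaction after reindex ✓
(load_test, build): load_test after build ✓
(load_test, lunch): load_test after lunch ✓
(load_test, planning): load_test after planning ✓
(load_test, reindex): load_test after reindex ✓
(load_test, soundcheck): load_test after soundcheck ✓
(load_test, sync_call): load_test after sync_call ✓
(onboarding, build): onboarding after build ✓
(onboarding, compaction): onboarding after compaction ✓
(onboarding, lunch): onboarding after lunch ✓
(onboarding, planning): onboarding after planning ✓
(onboarding, reindex): onboarding after reindex ✓
(onboarding, soundcheck): onboarding after soundcheck ✓
(onboarding, sync_call): onboarding after sync_call ✓
(soundcheck, reindex): soundcheck after reindex ✓
(sync_call, build): sync_call after build ✓
(sync_call, lunch): sync_call after lunch ✓
(sync_call, planning): sync_call after planning ✓
(sync_call, reindex): sync_call after reindex ✓
(sync_call, soundcheck): sync_call after soundcheck ✓
Count: 22.

22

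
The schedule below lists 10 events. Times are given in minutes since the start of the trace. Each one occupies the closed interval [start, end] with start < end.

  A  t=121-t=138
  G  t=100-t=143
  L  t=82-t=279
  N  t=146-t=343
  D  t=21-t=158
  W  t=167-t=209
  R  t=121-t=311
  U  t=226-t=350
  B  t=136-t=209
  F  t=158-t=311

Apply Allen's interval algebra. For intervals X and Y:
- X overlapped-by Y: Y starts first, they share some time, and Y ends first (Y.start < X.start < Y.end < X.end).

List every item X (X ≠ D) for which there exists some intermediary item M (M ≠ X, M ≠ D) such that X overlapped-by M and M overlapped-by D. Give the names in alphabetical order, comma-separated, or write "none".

F, N, R, U

Target D = [t=21, t=158].
Intermediaries M with M overlapped-by D: B, L, N, R.
Via B — items with X overlapped-by B: F, N.
Via L — items with X overlapped-by L: F, N, R, U.
Via N — items with X overlapped-by N: U.
Via R — items with X overlapped-by R: N, U.
Union: F, N, R, U.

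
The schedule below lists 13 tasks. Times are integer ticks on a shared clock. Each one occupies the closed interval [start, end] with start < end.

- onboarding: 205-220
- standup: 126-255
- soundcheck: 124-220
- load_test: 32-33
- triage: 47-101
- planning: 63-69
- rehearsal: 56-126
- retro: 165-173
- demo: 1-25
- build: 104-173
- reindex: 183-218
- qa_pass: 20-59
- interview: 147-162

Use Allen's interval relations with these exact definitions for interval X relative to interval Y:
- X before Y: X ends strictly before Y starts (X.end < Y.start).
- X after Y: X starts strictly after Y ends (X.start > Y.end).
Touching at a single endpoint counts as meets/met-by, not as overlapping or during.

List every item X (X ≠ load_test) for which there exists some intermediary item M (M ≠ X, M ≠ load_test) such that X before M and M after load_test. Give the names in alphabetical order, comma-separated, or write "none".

Target load_test = [32, 33].
Intermediaries M with M after load_test: build, interview, onboarding, planning, rehearsal, reindex, retro, soundcheck, standup, triage.
Via build — items with X before build: demo, planning, qa_pass, triage.
Via interview — items with X before interview: demo, planning, qa_pass, rehearsal, triage.
Via onboarding — items with X before onboarding: build, demo, interview, planning, qa_pass, rehearsal, retro, triage.
Via planning — items with X before planning: demo, qa_pass.
Via rehearsal — items with X before rehearsal: demo.
Via reindex — items with X before reindex: build, demo, interview, planning, qa_pass, rehearsal, retro, triage.
Via retro — items with X before retro: demo, interview, planning, qa_pass, rehearsal, triage.
Via soundcheck — items with X before soundcheck: demo, planning, qa_pass, triage.
Via standup — items with X before standup: demo, planning, qa_pass, triage.
Via triage — items with X before triage: demo.
Union: build, demo, interview, planning, qa_pass, rehearsal, retro, triage.

build, demo, interview, planning, qa_pass, rehearsal, retro, triage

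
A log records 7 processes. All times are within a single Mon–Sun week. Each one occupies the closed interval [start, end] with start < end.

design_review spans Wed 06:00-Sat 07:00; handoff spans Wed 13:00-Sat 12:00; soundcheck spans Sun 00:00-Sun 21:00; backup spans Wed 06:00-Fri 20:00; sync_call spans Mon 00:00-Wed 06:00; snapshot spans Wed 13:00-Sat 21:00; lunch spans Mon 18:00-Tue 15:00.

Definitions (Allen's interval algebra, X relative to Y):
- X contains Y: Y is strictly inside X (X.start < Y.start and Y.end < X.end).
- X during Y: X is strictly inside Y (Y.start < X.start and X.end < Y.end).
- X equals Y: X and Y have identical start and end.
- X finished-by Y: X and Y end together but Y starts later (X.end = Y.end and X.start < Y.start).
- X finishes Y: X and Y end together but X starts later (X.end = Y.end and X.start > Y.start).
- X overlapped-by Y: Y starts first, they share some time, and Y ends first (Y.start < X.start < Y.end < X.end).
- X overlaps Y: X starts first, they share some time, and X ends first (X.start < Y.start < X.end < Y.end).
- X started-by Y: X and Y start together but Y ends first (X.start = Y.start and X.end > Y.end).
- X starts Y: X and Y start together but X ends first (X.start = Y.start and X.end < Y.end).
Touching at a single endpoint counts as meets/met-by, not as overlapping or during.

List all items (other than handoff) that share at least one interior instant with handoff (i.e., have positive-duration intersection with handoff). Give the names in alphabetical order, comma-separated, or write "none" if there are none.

Target handoff = [Wed 13:00, Sat 12:00].
backup [Wed 06:00, Fri 20:00] → overlaps → yes.
design_review [Wed 06:00, Sat 07:00] → overlaps → yes.
lunch [Mon 18:00, Tue 15:00] → before → no.
snapshot [Wed 13:00, Sat 21:00] → started-by → yes.
soundcheck [Sun 00:00, Sun 21:00] → after → no.
sync_call [Mon 00:00, Wed 06:00] → before → no.
Result: backup, design_review, snapshot.

backup, design_review, snapshot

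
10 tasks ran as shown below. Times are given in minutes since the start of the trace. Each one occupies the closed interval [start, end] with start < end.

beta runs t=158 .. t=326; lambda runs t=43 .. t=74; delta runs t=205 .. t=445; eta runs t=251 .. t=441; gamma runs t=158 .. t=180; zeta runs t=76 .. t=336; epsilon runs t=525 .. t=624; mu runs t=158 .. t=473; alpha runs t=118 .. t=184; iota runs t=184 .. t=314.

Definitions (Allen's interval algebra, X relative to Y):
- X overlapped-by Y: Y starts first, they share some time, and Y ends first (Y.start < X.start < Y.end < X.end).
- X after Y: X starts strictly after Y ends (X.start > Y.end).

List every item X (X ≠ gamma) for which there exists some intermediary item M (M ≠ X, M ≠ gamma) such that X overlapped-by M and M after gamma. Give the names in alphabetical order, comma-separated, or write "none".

Target gamma = [t=158, t=180].
Intermediaries M with M after gamma: delta, epsilon, eta, iota.
Via delta — items with X overlapped-by delta: none.
Via epsilon — items with X overlapped-by epsilon: none.
Via eta — items with X overlapped-by eta: none.
Via iota — items with X overlapped-by iota: delta, eta.
Union: delta, eta.

delta, eta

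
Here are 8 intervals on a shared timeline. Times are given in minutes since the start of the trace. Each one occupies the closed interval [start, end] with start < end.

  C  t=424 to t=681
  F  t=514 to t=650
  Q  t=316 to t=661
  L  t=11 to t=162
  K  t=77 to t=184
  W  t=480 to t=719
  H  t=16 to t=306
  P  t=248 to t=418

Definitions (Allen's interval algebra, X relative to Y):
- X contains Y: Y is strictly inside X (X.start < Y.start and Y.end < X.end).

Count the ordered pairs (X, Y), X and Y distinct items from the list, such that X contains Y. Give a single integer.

4

Checking all 56 ordered pairs for relation 'contains'; matching pairs in alphabetical order:
(C, F): C contains F ✓
(H, K): H contains K ✓
(Q, F): Q contains F ✓
(W, F): W contains F ✓
Count: 4.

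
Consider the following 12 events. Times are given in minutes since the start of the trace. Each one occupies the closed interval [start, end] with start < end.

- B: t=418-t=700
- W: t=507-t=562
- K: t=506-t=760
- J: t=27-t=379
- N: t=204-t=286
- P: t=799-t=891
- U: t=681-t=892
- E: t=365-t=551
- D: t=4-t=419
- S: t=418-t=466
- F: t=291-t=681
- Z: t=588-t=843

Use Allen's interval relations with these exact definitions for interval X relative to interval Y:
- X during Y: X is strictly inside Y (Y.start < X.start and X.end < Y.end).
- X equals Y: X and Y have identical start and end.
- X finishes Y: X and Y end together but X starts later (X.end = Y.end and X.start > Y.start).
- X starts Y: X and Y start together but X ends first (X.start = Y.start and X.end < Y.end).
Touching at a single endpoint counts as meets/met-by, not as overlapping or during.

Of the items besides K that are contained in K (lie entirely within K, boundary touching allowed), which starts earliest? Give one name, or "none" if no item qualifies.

W

Target K = [t=506, t=760].
B [t=418, t=700] → overlaps → excluded.
D [t=4, t=419] → before → excluded.
E [t=365, t=551] → overlaps → excluded.
F [t=291, t=681] → overlaps → excluded.
J [t=27, t=379] → before → excluded.
N [t=204, t=286] → before → excluded.
P [t=799, t=891] → after → excluded.
S [t=418, t=466] → before → excluded.
U [t=681, t=892] → overlapped-by → excluded.
W [t=507, t=562] → during → candidate.
Z [t=588, t=843] → overlapped-by → excluded.
Among candidates, earliest start is t=507 → W.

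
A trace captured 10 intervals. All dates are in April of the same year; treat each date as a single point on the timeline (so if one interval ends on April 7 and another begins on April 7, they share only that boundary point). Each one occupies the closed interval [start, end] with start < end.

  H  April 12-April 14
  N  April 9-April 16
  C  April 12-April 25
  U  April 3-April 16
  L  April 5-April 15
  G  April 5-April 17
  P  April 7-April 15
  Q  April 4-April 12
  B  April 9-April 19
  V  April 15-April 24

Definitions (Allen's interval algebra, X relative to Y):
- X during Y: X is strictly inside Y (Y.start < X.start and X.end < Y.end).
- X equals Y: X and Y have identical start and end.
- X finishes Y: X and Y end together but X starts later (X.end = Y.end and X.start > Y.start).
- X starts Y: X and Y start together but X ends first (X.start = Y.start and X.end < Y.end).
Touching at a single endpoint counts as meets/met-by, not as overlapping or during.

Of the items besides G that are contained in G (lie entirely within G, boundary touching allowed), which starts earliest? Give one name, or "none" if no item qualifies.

Target G = [April 5, April 17].
B [April 9, April 19] → overlapped-by → excluded.
C [April 12, April 25] → overlapped-by → excluded.
H [April 12, April 14] → during → candidate.
L [April 5, April 15] → starts → candidate.
N [April 9, April 16] → during → candidate.
P [April 7, April 15] → during → candidate.
Q [April 4, April 12] → overlaps → excluded.
U [April 3, April 16] → overlaps → excluded.
V [April 15, April 24] → overlapped-by → excluded.
Among candidates, earliest start is April 5 → L.

L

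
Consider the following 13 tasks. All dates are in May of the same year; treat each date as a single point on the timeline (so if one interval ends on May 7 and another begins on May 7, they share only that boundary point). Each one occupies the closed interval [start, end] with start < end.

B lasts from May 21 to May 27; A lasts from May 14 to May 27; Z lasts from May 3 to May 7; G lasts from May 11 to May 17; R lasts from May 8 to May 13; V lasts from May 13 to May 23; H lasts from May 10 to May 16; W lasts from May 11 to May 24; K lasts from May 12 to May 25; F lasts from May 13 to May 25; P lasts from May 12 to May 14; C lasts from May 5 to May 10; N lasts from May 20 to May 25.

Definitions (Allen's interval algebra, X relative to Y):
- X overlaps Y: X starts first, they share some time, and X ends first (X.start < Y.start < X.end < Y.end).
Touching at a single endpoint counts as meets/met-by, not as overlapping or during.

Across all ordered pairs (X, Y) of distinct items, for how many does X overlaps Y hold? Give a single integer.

Checking all 156 ordered pairs for relation 'overlaps'; matching pairs in alphabetical order:
(C, R): C overlaps R ✓
(F, A): F overlaps A ✓
(F, B): F overlaps B ✓
(G, A): G overlaps A ✓
(G, F): G overlaps F ✓
(G, K): G overlaps K ✓
(G, V): G overlaps V ✓
(H, A): H overlaps A ✓
(H, F): H overlaps F ✓
(H, G): H overlaps G ✓
(H, K): H overlaps K ✓
(H, V): H overlaps V ✓
(H, W): H overlaps W ✓
(K, A): K overlaps A ✓
(K, B): K overlaps B ✓
(N, B): N overlaps B ✓
(P, F): P overlaps F ✓
(P, V): P overlaps V ✓
(R, G): R overlaps G ✓
(R, H): R overlaps H ✓
(R, K): R overlaps K ✓
(R, P): R overlaps P ✓
(R, W): R overlaps W ✓
(V, A): V overlaps A ✓
... plus 8 further pairs not listed.
Count: 32.

32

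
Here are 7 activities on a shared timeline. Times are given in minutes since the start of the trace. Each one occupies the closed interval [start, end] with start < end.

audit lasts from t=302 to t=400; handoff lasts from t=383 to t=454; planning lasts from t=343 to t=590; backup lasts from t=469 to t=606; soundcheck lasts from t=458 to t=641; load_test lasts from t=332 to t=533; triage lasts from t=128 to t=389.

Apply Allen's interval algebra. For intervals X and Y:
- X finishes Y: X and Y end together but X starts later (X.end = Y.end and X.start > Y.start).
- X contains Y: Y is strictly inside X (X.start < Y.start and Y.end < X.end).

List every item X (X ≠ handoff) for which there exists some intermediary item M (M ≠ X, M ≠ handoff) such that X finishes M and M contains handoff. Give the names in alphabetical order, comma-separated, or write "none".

Target handoff = [t=383, t=454].
Intermediaries M with M contains handoff: load_test, planning.
Via load_test — items with X finishes load_test: none.
Via planning — items with X finishes planning: none.
Union: none.

none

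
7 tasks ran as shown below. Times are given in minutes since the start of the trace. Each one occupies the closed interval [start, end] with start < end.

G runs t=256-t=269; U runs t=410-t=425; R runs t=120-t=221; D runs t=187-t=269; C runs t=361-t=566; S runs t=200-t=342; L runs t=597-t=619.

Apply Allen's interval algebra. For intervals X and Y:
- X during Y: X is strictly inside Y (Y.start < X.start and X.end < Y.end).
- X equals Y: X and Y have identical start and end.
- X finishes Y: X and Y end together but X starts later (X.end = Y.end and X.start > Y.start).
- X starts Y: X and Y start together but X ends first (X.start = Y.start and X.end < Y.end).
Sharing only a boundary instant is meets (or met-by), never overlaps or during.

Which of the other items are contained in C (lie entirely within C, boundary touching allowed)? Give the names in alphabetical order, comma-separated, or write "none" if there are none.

U

Target C = [t=361, t=566].
D [t=187, t=269] → before → no.
G [t=256, t=269] → before → no.
L [t=597, t=619] → after → no.
R [t=120, t=221] → before → no.
S [t=200, t=342] → before → no.
U [t=410, t=425] → during → yes.
Result: U.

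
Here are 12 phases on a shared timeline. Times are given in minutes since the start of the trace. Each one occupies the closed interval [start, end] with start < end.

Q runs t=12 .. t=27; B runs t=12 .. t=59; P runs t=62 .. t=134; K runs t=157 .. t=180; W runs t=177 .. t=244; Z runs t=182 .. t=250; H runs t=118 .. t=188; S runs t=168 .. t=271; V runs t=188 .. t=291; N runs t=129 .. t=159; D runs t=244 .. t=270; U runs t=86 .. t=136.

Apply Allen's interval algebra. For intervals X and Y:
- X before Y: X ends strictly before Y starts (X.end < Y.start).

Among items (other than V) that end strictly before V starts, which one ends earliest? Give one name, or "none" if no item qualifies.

Target V = [t=188, t=291].
B [t=12, t=59] → before → candidate.
D [t=244, t=270] → during → excluded.
H [t=118, t=188] → meets → excluded.
K [t=157, t=180] → before → candidate.
N [t=129, t=159] → before → candidate.
P [t=62, t=134] → before → candidate.
Q [t=12, t=27] → before → candidate.
S [t=168, t=271] → overlaps → excluded.
U [t=86, t=136] → before → candidate.
W [t=177, t=244] → overlaps → excluded.
Z [t=182, t=250] → overlaps → excluded.
Among candidates, earliest end is t=27 → Q.

Q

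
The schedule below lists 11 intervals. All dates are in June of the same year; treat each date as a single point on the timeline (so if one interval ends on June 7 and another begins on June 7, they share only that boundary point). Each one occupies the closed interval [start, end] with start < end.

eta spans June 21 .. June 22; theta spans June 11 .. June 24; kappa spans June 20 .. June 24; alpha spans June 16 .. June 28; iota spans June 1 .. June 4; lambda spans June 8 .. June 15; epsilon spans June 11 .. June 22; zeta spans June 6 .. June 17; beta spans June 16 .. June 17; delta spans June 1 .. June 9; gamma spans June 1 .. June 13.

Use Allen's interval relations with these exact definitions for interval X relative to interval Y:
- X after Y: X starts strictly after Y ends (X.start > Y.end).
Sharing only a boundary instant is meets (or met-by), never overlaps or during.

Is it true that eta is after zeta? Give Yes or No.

Yes

eta = [June 21, June 22], zeta = [June 6, June 17].
Actual relation of eta to zeta: after.
Asked whether 'after' holds → Yes.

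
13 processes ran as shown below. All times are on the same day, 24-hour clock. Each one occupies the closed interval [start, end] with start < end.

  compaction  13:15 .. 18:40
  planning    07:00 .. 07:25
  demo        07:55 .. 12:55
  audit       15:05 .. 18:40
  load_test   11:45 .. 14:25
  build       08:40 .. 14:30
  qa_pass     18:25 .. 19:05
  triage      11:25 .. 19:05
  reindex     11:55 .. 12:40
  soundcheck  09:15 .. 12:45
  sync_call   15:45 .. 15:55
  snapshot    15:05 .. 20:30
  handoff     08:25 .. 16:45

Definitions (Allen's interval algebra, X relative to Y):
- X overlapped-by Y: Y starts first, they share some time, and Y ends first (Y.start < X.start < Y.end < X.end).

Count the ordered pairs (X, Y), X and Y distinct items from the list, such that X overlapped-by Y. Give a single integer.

17

Checking all 156 ordered pairs for relation 'overlapped-by'; matching pairs in alphabetical order:
(audit, handoff): audit overlapped-by handoff ✓
(build, demo): build overlapped-by demo ✓
(compaction, build): compaction overlapped-by build ✓
(compaction, handoff): compaction overlapped-by handoff ✓
(compaction, load_test): compaction overlapped-by load_test ✓
(handoff, demo): handoff overlapped-by demo ✓
(load_test, demo): load_test overlapped-by demo ✓
(load_test, soundcheck): load_test overlapped-by soundcheck ✓
(qa_pass, audit): qa_pass overlapped-by audit ✓
(qa_pass, compaction): qa_pass overlapped-by compaction ✓
(snapshot, compaction): snapshot overlapped-by compaction ✓
(snapshot, handoff): snapshot overlapped-by handoff ✓
(snapshot, triage): snapshot overlapped-by triage ✓
(triage, build): triage overlapped-by build ✓
(triage, demo): triage overlapped-by demo ✓
(triage, handoff): triage overlapped-by handoff ✓
(triage, soundcheck): triage overlapped-by soundcheck ✓
Count: 17.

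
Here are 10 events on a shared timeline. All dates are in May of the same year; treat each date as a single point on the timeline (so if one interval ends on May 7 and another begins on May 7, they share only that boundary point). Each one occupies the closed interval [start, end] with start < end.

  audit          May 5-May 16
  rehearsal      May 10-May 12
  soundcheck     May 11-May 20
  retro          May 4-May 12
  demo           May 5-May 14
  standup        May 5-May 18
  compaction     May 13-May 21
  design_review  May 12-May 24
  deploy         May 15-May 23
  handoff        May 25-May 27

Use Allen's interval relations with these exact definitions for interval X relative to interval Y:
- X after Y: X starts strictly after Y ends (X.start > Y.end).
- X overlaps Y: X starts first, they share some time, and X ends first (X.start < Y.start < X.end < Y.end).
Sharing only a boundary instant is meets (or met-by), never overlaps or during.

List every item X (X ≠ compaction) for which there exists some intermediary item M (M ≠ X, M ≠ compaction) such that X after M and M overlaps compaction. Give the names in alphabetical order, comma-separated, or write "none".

Target compaction = [May 13, May 21].
Intermediaries M with M overlaps compaction: audit, demo, soundcheck, standup.
Via audit — items with X after audit: handoff.
Via demo — items with X after demo: deploy, handoff.
Via soundcheck — items with X after soundcheck: handoff.
Via standup — items with X after standup: handoff.
Union: deploy, handoff.

deploy, handoff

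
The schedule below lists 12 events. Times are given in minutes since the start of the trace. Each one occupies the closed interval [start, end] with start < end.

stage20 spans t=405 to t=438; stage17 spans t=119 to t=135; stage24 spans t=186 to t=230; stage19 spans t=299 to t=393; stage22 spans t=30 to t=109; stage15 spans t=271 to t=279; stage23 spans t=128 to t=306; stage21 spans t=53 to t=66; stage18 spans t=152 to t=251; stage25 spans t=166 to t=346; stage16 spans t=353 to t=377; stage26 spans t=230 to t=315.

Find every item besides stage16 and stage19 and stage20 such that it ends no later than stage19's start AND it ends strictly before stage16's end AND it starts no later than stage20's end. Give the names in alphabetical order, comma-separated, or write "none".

stage15, stage17, stage18, stage21, stage22, stage24

Conditions: its end is no later than stage19's start (X.end <= t=299) AND its end is strictly before stage16's end (X.end < t=377) AND its start is no later than stage20's end (X.start <= t=438).
stage15: end t=279 <= t=299? ✓; end t=279 < t=377? ✓; start t=271 <= t=438? ✓ → yes.
stage17: end t=135 <= t=299? ✓; end t=135 < t=377? ✓; start t=119 <= t=438? ✓ → yes.
stage18: end t=251 <= t=299? ✓; end t=251 < t=377? ✓; start t=152 <= t=438? ✓ → yes.
stage21: end t=66 <= t=299? ✓; end t=66 < t=377? ✓; start t=53 <= t=438? ✓ → yes.
stage22: end t=109 <= t=299? ✓; end t=109 < t=377? ✓; start t=30 <= t=438? ✓ → yes.
stage23: end t=306 <= t=299? ✗; end t=306 < t=377? ✓; start t=128 <= t=438? ✓ → no.
stage24: end t=230 <= t=299? ✓; end t=230 < t=377? ✓; start t=186 <= t=438? ✓ → yes.
stage25: end t=346 <= t=299? ✗; end t=346 < t=377? ✓; start t=166 <= t=438? ✓ → no.
stage26: end t=315 <= t=299? ✗; end t=315 < t=377? ✓; start t=230 <= t=438? ✓ → no.
Result: stage15, stage17, stage18, stage21, stage22, stage24.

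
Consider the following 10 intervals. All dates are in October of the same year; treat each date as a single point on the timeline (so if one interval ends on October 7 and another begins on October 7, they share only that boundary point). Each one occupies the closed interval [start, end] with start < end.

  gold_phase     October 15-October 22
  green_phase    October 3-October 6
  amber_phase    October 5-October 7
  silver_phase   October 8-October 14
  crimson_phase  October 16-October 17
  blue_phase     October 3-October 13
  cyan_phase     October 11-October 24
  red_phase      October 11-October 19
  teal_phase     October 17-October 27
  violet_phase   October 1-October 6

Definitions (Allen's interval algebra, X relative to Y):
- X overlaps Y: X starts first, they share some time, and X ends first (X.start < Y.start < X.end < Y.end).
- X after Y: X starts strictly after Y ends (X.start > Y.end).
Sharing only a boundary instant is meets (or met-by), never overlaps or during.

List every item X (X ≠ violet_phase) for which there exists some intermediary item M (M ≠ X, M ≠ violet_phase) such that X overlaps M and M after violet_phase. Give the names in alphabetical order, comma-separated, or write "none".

Target violet_phase = [October 1, October 6].
Intermediaries M with M after violet_phase: crimson_phase, cyan_phase, gold_phase, red_phase, silver_phase, teal_phase.
Via crimson_phase — items with X overlaps crimson_phase: none.
Via cyan_phase — items with X overlaps cyan_phase: blue_phase, silver_phase.
Via gold_phase — items with X overlaps gold_phase: red_phase.
Via red_phase — items with X overlaps red_phase: blue_phase, silver_phase.
Via silver_phase — items with X overlaps silver_phase: blue_phase.
Via teal_phase — items with X overlaps teal_phase: cyan_phase, gold_phase, red_phase.
Union: blue_phase, cyan_phase, gold_phase, red_phase, silver_phase.

blue_phase, cyan_phase, gold_phase, red_phase, silver_phase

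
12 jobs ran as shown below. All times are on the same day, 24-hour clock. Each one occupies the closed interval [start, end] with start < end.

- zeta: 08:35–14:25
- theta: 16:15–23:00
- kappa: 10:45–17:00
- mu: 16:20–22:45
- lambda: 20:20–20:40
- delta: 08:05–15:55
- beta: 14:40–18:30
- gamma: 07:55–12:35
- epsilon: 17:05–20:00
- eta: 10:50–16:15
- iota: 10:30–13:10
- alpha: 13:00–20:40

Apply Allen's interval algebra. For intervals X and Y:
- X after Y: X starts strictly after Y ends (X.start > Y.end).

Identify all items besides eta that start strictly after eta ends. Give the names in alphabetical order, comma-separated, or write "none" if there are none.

epsilon, lambda, mu

Target eta = [10:50, 16:15].
alpha [13:00, 20:40] → overlapped-by → no.
beta [14:40, 18:30] → overlapped-by → no.
delta [08:05, 15:55] → overlaps → no.
epsilon [17:05, 20:00] → after → yes.
gamma [07:55, 12:35] → overlaps → no.
iota [10:30, 13:10] → overlaps → no.
kappa [10:45, 17:00] → contains → no.
lambda [20:20, 20:40] → after → yes.
mu [16:20, 22:45] → after → yes.
theta [16:15, 23:00] → met-by → no.
zeta [08:35, 14:25] → overlaps → no.
Result: epsilon, lambda, mu.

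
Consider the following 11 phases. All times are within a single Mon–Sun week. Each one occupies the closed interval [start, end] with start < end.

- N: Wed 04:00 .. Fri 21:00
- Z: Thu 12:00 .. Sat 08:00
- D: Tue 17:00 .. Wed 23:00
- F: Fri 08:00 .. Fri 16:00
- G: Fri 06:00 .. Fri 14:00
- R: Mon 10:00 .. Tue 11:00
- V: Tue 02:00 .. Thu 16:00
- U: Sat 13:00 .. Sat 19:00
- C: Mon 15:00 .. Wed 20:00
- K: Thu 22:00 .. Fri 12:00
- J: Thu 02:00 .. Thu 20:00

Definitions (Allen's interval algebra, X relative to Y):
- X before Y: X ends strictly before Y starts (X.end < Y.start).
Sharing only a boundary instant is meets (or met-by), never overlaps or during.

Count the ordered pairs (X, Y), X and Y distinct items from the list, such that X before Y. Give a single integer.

Checking all 110 ordered pairs for relation 'before'; matching pairs in alphabetical order:
(C, F): C before F ✓
(C, G): C before G ✓
(C, J): C before J ✓
(C, K): C before K ✓
(C, U): C before U ✓
(C, Z): C before Z ✓
(D, F): D before F ✓
(D, G): D before G ✓
(D, J): D before J ✓
(D, K): D before K ✓
(D, U): D before U ✓
(D, Z): D before Z ✓
(F, U): F before U ✓
(G, U): G before U ✓
(J, F): J before F ✓
(J, G): J before G ✓
(J, K): J before K ✓
(J, U): J before U ✓
(K, U): K before U ✓
(N, U): N before U ✓
(R, D): R before D ✓
(R, F): R before F ✓
(R, G): R before G ✓
(R, J): R before J ✓
... plus 9 further pairs not listed.
Count: 33.

33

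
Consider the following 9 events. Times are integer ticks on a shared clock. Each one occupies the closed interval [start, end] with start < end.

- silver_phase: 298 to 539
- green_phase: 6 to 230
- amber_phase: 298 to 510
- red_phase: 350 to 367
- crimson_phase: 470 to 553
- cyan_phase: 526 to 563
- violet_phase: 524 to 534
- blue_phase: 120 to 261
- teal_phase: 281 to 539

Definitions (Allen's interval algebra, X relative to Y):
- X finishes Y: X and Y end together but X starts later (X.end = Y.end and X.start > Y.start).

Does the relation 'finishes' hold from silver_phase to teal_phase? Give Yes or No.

Yes

silver_phase = [298, 539], teal_phase = [281, 539].
Actual relation of silver_phase to teal_phase: finishes.
Asked whether 'finishes' holds → Yes.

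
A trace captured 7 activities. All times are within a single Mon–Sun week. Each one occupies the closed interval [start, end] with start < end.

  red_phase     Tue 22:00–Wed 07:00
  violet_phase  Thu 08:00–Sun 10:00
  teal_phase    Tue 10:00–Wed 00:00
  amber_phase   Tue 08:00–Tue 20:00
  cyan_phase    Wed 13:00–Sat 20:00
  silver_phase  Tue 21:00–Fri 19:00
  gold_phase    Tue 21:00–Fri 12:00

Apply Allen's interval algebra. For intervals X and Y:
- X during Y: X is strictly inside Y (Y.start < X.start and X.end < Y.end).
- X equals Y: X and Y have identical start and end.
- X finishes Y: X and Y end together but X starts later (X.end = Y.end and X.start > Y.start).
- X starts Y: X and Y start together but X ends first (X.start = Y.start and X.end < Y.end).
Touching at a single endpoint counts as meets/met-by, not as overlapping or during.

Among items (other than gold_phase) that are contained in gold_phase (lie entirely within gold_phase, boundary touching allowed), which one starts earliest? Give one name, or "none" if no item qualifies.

red_phase

Target gold_phase = [Tue 21:00, Fri 12:00].
amber_phase [Tue 08:00, Tue 20:00] → before → excluded.
cyan_phase [Wed 13:00, Sat 20:00] → overlapped-by → excluded.
red_phase [Tue 22:00, Wed 07:00] → during → candidate.
silver_phase [Tue 21:00, Fri 19:00] → started-by → excluded.
teal_phase [Tue 10:00, Wed 00:00] → overlaps → excluded.
violet_phase [Thu 08:00, Sun 10:00] → overlapped-by → excluded.
Among candidates, earliest start is Tue 22:00 → red_phase.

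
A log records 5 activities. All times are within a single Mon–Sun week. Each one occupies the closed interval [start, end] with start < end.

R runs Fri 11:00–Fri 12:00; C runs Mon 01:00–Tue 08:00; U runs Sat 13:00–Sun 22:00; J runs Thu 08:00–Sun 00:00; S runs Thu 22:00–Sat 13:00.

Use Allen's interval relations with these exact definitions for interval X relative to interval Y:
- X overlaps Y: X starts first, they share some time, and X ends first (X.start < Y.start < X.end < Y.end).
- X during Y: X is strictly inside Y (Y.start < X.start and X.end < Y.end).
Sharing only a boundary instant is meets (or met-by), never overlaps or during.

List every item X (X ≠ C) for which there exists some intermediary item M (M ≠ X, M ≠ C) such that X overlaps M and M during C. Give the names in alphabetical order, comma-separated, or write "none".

none

Target C = [Mon 01:00, Tue 08:00].
Intermediaries M with M during C: none.
Union: none.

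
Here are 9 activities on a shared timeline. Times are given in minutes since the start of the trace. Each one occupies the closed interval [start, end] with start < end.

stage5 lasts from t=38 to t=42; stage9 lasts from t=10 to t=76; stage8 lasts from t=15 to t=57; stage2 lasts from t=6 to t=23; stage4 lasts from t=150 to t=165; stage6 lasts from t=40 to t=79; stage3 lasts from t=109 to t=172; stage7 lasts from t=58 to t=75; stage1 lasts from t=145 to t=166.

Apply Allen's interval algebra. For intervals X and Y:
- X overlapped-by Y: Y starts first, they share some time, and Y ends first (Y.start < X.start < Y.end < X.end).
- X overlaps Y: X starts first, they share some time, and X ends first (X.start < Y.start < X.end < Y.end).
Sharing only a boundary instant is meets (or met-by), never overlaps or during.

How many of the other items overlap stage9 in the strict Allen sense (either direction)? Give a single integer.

Target stage9 = [t=10, t=76].
stage1 [t=145, t=166] → after → no.
stage2 [t=6, t=23] → overlaps → counts.
stage3 [t=109, t=172] → after → no.
stage4 [t=150, t=165] → after → no.
stage5 [t=38, t=42] → during → no.
stage6 [t=40, t=79] → overlapped-by → counts.
stage7 [t=58, t=75] → during → no.
stage8 [t=15, t=57] → during → no.
Total: 2.

2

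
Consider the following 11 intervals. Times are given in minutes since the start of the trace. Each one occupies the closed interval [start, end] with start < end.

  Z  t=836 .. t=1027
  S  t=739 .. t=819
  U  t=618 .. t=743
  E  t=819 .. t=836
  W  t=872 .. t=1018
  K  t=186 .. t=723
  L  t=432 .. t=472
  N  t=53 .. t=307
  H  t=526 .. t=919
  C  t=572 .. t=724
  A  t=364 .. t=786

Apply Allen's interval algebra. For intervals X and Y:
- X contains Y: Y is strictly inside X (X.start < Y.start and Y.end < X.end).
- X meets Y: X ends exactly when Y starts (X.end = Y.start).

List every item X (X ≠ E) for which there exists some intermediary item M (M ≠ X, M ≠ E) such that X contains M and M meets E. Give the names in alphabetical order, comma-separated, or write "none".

Target E = [t=819, t=836].
Intermediaries M with M meets E: S.
Via S — items with X contains S: H.
Union: H.

H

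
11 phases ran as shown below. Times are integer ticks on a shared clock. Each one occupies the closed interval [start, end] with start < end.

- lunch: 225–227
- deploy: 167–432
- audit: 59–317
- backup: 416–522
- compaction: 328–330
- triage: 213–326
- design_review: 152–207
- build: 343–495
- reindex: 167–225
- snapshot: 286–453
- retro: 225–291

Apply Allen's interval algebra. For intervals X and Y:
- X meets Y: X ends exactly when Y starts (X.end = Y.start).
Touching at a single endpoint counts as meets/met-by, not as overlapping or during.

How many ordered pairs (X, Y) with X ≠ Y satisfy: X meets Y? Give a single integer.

2

Checking all 110 ordered pairs for relation 'meets'; matching pairs in alphabetical order:
(reindex, lunch): reindex meets lunch ✓
(reindex, retro): reindex meets retro ✓
Count: 2.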